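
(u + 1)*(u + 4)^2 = u^3 + 9*u^2 + 24*u + 16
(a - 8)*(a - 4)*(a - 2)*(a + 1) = a^4 - 13*a^3 + 42*a^2 - 8*a - 64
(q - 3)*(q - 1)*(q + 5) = q^3 + q^2 - 17*q + 15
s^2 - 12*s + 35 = (s - 7)*(s - 5)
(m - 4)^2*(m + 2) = m^3 - 6*m^2 + 32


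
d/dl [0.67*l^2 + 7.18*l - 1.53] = 1.34*l + 7.18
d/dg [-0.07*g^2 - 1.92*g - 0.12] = -0.14*g - 1.92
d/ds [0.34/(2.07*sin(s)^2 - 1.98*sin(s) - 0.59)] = (0.6732 - 1.4076*sin(s))*cos(s)/(-2.07*sin(s)^2 + 1.98*sin(s) + 0.59)^2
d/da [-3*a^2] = -6*a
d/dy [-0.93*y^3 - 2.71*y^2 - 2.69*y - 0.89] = -2.79*y^2 - 5.42*y - 2.69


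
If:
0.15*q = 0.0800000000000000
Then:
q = 0.53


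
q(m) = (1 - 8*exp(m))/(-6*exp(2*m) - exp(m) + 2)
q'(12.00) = 0.00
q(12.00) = 0.00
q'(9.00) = 0.00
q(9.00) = 0.00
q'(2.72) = -0.08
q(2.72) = 0.09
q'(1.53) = -0.27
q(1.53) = 0.28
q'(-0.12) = -2.87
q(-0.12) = 1.69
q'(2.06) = -0.16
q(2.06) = 0.16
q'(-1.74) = -0.94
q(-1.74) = -0.25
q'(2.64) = -0.09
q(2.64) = 0.09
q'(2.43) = -0.11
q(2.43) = 0.11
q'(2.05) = -0.16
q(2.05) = 0.17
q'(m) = (1 - 8*exp(m))*(12*exp(2*m) + exp(m))/(-6*exp(2*m) - exp(m) + 2)^2 - 8*exp(m)/(-6*exp(2*m) - exp(m) + 2) = (-(8*exp(m) - 1)*(12*exp(m) + 1) + 48*exp(2*m) + 8*exp(m) - 16)*exp(m)/(6*exp(2*m) + exp(m) - 2)^2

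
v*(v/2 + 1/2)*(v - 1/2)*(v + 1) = v^4/2 + 3*v^3/4 - v/4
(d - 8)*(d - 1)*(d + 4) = d^3 - 5*d^2 - 28*d + 32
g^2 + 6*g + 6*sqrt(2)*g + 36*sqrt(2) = (g + 6)*(g + 6*sqrt(2))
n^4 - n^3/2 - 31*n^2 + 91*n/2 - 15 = (n - 5)*(n - 1)*(n - 1/2)*(n + 6)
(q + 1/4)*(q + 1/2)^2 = q^3 + 5*q^2/4 + q/2 + 1/16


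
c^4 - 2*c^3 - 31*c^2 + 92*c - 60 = (c - 5)*(c - 2)*(c - 1)*(c + 6)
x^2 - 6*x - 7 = (x - 7)*(x + 1)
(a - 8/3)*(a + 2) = a^2 - 2*a/3 - 16/3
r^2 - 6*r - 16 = (r - 8)*(r + 2)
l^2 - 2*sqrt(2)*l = l*(l - 2*sqrt(2))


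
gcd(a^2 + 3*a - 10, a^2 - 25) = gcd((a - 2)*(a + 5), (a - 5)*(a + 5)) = a + 5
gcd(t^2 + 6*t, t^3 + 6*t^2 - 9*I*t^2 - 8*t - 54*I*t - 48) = t + 6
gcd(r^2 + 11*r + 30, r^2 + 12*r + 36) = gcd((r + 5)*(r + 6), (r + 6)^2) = r + 6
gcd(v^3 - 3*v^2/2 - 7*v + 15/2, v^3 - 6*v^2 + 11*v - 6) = v^2 - 4*v + 3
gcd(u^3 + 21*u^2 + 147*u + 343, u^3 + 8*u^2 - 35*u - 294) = u^2 + 14*u + 49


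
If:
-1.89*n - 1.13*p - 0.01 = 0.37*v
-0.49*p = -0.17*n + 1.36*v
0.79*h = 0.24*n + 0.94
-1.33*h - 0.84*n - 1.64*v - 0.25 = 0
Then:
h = 0.97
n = -0.71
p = 1.37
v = -0.58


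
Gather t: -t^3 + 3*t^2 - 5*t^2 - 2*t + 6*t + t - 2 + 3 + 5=-t^3 - 2*t^2 + 5*t + 6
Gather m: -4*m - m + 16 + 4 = 20 - 5*m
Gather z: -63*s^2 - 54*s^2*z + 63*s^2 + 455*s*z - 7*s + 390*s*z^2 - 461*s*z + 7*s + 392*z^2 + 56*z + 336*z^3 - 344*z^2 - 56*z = 336*z^3 + z^2*(390*s + 48) + z*(-54*s^2 - 6*s)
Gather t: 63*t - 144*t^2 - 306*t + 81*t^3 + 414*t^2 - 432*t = 81*t^3 + 270*t^2 - 675*t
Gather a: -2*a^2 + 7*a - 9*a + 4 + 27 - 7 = -2*a^2 - 2*a + 24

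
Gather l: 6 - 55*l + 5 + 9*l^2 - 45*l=9*l^2 - 100*l + 11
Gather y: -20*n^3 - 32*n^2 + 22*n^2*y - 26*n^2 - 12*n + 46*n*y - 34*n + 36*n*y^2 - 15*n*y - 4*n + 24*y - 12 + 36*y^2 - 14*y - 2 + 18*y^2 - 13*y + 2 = -20*n^3 - 58*n^2 - 50*n + y^2*(36*n + 54) + y*(22*n^2 + 31*n - 3) - 12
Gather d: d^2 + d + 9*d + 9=d^2 + 10*d + 9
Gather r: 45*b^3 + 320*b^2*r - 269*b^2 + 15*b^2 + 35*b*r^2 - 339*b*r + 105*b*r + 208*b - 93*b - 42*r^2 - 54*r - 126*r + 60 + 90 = 45*b^3 - 254*b^2 + 115*b + r^2*(35*b - 42) + r*(320*b^2 - 234*b - 180) + 150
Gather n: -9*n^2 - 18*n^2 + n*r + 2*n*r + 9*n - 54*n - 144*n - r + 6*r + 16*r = -27*n^2 + n*(3*r - 189) + 21*r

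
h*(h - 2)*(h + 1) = h^3 - h^2 - 2*h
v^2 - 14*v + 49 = (v - 7)^2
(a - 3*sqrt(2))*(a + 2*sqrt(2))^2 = a^3 + sqrt(2)*a^2 - 16*a - 24*sqrt(2)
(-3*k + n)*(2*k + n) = -6*k^2 - k*n + n^2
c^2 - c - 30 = (c - 6)*(c + 5)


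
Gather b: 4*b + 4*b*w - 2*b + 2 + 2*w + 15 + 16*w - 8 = b*(4*w + 2) + 18*w + 9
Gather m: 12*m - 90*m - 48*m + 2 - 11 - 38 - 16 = -126*m - 63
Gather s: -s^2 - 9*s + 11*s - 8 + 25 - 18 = -s^2 + 2*s - 1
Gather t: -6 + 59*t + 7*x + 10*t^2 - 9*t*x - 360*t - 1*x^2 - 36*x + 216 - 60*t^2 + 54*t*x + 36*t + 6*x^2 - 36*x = -50*t^2 + t*(45*x - 265) + 5*x^2 - 65*x + 210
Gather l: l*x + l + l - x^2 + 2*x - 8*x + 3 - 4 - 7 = l*(x + 2) - x^2 - 6*x - 8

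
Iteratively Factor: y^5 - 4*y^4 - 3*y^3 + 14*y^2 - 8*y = (y + 2)*(y^4 - 6*y^3 + 9*y^2 - 4*y) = y*(y + 2)*(y^3 - 6*y^2 + 9*y - 4) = y*(y - 1)*(y + 2)*(y^2 - 5*y + 4) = y*(y - 4)*(y - 1)*(y + 2)*(y - 1)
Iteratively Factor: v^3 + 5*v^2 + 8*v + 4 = (v + 1)*(v^2 + 4*v + 4) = (v + 1)*(v + 2)*(v + 2)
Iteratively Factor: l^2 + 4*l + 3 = (l + 3)*(l + 1)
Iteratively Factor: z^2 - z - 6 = (z - 3)*(z + 2)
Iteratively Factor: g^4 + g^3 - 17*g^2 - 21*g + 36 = (g - 4)*(g^3 + 5*g^2 + 3*g - 9) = (g - 4)*(g - 1)*(g^2 + 6*g + 9) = (g - 4)*(g - 1)*(g + 3)*(g + 3)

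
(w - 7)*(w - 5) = w^2 - 12*w + 35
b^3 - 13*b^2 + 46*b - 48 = (b - 8)*(b - 3)*(b - 2)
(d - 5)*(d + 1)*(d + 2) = d^3 - 2*d^2 - 13*d - 10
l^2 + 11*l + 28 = (l + 4)*(l + 7)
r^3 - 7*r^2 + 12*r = r*(r - 4)*(r - 3)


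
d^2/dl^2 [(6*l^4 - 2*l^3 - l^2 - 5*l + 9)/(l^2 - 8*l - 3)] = 6*(2*l^6 - 48*l^5 + 366*l^4 + 335*l^3 + 66*l^2 - 105*l + 238)/(l^6 - 24*l^5 + 183*l^4 - 368*l^3 - 549*l^2 - 216*l - 27)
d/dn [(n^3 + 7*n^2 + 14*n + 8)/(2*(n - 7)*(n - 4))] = (n^4 - 22*n^3 - 7*n^2 + 376*n + 480)/(2*(n^4 - 22*n^3 + 177*n^2 - 616*n + 784))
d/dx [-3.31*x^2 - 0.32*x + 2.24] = -6.62*x - 0.32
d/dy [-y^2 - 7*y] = -2*y - 7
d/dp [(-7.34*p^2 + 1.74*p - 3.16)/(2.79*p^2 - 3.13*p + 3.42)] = (18.1196*p^2 - 32.5728*p - 3.94)/(7.7841*p^4 - 17.4654*p^3 + 28.8805*p^2 - 21.4092*p + 11.6964)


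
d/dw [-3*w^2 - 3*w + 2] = -6*w - 3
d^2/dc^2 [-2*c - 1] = 0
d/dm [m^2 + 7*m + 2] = 2*m + 7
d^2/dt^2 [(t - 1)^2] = 2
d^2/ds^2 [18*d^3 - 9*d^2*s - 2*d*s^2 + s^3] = -4*d + 6*s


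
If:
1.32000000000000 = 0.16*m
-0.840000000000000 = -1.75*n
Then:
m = 8.25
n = 0.48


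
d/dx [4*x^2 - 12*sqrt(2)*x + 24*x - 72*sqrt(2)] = 8*x - 12*sqrt(2) + 24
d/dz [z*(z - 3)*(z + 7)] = 3*z^2 + 8*z - 21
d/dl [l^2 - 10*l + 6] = 2*l - 10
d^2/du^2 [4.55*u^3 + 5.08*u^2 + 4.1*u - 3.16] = 27.3*u + 10.16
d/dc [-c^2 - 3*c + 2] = -2*c - 3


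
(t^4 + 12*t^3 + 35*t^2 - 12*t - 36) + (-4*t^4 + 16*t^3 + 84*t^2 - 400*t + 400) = -3*t^4 + 28*t^3 + 119*t^2 - 412*t + 364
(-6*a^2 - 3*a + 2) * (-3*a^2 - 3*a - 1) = 18*a^4 + 27*a^3 + 9*a^2 - 3*a - 2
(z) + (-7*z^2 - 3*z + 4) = -7*z^2 - 2*z + 4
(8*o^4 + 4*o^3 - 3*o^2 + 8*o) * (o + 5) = 8*o^5 + 44*o^4 + 17*o^3 - 7*o^2 + 40*o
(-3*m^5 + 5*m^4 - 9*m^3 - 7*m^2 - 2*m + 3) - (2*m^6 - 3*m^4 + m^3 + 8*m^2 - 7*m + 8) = -2*m^6 - 3*m^5 + 8*m^4 - 10*m^3 - 15*m^2 + 5*m - 5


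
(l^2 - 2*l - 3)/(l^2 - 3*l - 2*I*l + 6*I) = (l + 1)/(l - 2*I)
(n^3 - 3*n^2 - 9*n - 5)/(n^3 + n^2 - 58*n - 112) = (n^3 - 3*n^2 - 9*n - 5)/(n^3 + n^2 - 58*n - 112)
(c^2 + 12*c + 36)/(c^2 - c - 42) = (c + 6)/(c - 7)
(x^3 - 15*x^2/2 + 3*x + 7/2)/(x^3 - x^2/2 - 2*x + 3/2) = (2*x^2 - 13*x - 7)/(2*x^2 + x - 3)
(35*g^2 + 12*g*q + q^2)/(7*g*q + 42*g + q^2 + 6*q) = (5*g + q)/(q + 6)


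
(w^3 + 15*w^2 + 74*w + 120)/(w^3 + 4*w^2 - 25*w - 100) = (w + 6)/(w - 5)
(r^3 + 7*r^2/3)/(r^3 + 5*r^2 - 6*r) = r*(3*r + 7)/(3*(r^2 + 5*r - 6))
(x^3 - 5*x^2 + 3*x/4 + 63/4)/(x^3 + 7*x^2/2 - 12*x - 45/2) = (x - 7/2)/(x + 5)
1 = 1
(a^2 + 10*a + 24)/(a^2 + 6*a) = (a + 4)/a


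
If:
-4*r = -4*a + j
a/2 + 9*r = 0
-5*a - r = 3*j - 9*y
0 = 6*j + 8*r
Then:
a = 0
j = 0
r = 0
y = 0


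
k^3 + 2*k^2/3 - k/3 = k*(k - 1/3)*(k + 1)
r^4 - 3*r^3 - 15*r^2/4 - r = r*(r - 4)*(r + 1/2)^2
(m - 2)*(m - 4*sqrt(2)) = m^2 - 4*sqrt(2)*m - 2*m + 8*sqrt(2)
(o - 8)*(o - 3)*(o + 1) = o^3 - 10*o^2 + 13*o + 24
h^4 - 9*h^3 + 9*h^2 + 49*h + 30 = (h - 6)*(h - 5)*(h + 1)^2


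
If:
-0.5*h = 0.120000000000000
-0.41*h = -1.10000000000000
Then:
No Solution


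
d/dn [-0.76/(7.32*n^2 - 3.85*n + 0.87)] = (11.1264*n - 2.926)/(7.32*n^2 - 3.85*n + 0.87)^2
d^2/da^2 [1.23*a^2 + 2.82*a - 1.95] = 2.46000000000000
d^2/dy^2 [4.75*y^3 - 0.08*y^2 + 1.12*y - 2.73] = 28.5*y - 0.16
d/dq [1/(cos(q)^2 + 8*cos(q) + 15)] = 2*(cos(q) + 4)*sin(q)/(cos(q)^2 + 8*cos(q) + 15)^2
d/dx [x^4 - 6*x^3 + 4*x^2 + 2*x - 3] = 4*x^3 - 18*x^2 + 8*x + 2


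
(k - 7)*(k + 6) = k^2 - k - 42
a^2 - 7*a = a*(a - 7)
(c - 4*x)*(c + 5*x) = c^2 + c*x - 20*x^2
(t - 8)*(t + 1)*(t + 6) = t^3 - t^2 - 50*t - 48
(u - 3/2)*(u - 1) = u^2 - 5*u/2 + 3/2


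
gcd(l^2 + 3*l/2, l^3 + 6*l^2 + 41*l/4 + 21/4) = l + 3/2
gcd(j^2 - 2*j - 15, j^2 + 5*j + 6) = j + 3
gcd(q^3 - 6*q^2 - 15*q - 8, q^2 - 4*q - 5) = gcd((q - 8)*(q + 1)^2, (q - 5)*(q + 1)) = q + 1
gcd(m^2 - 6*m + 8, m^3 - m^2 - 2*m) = m - 2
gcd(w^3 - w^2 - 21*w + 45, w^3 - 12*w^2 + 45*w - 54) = w^2 - 6*w + 9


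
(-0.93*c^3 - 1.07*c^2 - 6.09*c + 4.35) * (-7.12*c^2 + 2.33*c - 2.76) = 6.6216*c^5 + 5.4515*c^4 + 43.4345*c^3 - 42.2085*c^2 + 26.9439*c - 12.006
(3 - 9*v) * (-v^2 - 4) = 9*v^3 - 3*v^2 + 36*v - 12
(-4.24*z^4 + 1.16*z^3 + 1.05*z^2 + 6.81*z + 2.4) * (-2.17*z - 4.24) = 9.2008*z^5 + 15.4604*z^4 - 7.1969*z^3 - 19.2297*z^2 - 34.0824*z - 10.176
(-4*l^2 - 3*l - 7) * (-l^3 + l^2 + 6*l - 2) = 4*l^5 - l^4 - 20*l^3 - 17*l^2 - 36*l + 14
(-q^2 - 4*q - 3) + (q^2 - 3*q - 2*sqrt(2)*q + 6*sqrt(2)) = -7*q - 2*sqrt(2)*q - 3 + 6*sqrt(2)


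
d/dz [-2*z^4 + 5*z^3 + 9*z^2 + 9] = z*(-8*z^2 + 15*z + 18)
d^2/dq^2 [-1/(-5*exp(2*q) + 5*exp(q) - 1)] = 5*((1 - 4*exp(q))*(5*exp(2*q) - 5*exp(q) + 1) + 10*(2*exp(q) - 1)^2*exp(q))*exp(q)/(5*exp(2*q) - 5*exp(q) + 1)^3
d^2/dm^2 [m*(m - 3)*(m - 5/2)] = 6*m - 11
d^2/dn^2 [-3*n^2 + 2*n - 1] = -6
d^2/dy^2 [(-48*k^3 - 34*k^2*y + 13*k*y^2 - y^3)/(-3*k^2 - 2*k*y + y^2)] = 30*k^2/(27*k^3 - 27*k^2*y + 9*k*y^2 - y^3)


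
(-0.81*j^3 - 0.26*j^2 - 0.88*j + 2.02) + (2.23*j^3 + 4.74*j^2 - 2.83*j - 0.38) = 1.42*j^3 + 4.48*j^2 - 3.71*j + 1.64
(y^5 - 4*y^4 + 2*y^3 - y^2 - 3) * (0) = 0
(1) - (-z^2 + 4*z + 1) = z^2 - 4*z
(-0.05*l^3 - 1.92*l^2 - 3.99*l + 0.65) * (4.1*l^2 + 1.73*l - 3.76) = -0.205*l^5 - 7.9585*l^4 - 19.4926*l^3 + 2.9815*l^2 + 16.1269*l - 2.444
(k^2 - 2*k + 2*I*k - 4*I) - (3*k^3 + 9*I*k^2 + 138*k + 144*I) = -3*k^3 + k^2 - 9*I*k^2 - 140*k + 2*I*k - 148*I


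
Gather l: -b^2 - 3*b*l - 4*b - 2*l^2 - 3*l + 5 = -b^2 - 4*b - 2*l^2 + l*(-3*b - 3) + 5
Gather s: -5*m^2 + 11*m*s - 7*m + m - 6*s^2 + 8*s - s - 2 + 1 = -5*m^2 - 6*m - 6*s^2 + s*(11*m + 7) - 1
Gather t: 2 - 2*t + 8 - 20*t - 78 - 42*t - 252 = -64*t - 320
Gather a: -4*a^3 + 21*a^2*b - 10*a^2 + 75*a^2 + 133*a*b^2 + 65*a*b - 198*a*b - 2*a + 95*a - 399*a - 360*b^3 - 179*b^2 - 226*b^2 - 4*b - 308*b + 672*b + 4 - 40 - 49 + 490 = -4*a^3 + a^2*(21*b + 65) + a*(133*b^2 - 133*b - 306) - 360*b^3 - 405*b^2 + 360*b + 405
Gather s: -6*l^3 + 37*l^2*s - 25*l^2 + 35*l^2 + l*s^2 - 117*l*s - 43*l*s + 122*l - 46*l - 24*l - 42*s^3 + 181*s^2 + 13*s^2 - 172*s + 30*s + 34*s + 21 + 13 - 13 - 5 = -6*l^3 + 10*l^2 + 52*l - 42*s^3 + s^2*(l + 194) + s*(37*l^2 - 160*l - 108) + 16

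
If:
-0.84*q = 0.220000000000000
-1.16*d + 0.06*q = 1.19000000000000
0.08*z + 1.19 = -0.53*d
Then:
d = -1.04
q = -0.26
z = -7.99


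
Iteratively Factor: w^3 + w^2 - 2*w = (w - 1)*(w^2 + 2*w) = (w - 1)*(w + 2)*(w)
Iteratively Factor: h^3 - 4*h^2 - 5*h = (h - 5)*(h^2 + h) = h*(h - 5)*(h + 1)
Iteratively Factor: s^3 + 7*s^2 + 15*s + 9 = (s + 1)*(s^2 + 6*s + 9) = (s + 1)*(s + 3)*(s + 3)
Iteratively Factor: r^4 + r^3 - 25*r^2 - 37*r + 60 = (r - 5)*(r^3 + 6*r^2 + 5*r - 12) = (r - 5)*(r + 3)*(r^2 + 3*r - 4) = (r - 5)*(r + 3)*(r + 4)*(r - 1)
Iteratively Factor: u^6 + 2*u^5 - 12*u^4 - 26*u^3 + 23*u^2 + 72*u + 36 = (u + 2)*(u^5 - 12*u^3 - 2*u^2 + 27*u + 18) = (u - 3)*(u + 2)*(u^4 + 3*u^3 - 3*u^2 - 11*u - 6) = (u - 3)*(u + 2)*(u + 3)*(u^3 - 3*u - 2) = (u - 3)*(u + 1)*(u + 2)*(u + 3)*(u^2 - u - 2) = (u - 3)*(u + 1)^2*(u + 2)*(u + 3)*(u - 2)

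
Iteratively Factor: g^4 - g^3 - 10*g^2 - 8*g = (g)*(g^3 - g^2 - 10*g - 8) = g*(g + 2)*(g^2 - 3*g - 4) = g*(g + 1)*(g + 2)*(g - 4)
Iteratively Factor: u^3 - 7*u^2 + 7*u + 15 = (u + 1)*(u^2 - 8*u + 15) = (u - 5)*(u + 1)*(u - 3)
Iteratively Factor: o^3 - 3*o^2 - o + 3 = (o + 1)*(o^2 - 4*o + 3) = (o - 1)*(o + 1)*(o - 3)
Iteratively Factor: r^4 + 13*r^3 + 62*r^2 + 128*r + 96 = (r + 4)*(r^3 + 9*r^2 + 26*r + 24) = (r + 4)^2*(r^2 + 5*r + 6) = (r + 3)*(r + 4)^2*(r + 2)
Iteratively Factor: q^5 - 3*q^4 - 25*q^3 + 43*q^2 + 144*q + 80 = (q + 1)*(q^4 - 4*q^3 - 21*q^2 + 64*q + 80) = (q + 1)^2*(q^3 - 5*q^2 - 16*q + 80) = (q + 1)^2*(q + 4)*(q^2 - 9*q + 20) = (q - 5)*(q + 1)^2*(q + 4)*(q - 4)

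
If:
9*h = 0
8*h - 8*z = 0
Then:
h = 0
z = 0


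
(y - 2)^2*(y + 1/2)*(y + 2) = y^4 - 3*y^3/2 - 5*y^2 + 6*y + 4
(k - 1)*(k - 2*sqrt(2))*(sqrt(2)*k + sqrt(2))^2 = 2*k^4 - 4*sqrt(2)*k^3 + 2*k^3 - 4*sqrt(2)*k^2 - 2*k^2 - 2*k + 4*sqrt(2)*k + 4*sqrt(2)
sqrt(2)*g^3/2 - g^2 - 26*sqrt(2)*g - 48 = (g - 6*sqrt(2))*(g + 4*sqrt(2))*(sqrt(2)*g/2 + 1)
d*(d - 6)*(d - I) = d^3 - 6*d^2 - I*d^2 + 6*I*d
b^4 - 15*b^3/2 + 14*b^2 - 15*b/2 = b*(b - 5)*(b - 3/2)*(b - 1)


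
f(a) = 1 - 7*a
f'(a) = -7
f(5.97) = -40.79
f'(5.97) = -7.00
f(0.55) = -2.85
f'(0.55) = -7.00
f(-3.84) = 27.88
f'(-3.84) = -7.00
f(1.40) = -8.80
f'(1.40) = -7.00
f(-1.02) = 8.14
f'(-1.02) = -7.00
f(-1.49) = 11.43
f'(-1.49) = -7.00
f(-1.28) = 9.96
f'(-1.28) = -7.00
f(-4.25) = 30.75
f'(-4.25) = -7.00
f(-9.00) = 64.00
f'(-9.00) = -7.00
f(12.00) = -83.00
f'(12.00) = -7.00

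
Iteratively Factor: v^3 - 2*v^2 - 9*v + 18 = (v - 2)*(v^2 - 9) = (v - 3)*(v - 2)*(v + 3)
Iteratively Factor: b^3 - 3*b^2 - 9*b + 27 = (b - 3)*(b^2 - 9) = (b - 3)^2*(b + 3)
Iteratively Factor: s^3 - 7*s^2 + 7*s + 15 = (s - 5)*(s^2 - 2*s - 3) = (s - 5)*(s - 3)*(s + 1)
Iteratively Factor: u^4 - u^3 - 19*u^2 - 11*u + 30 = (u - 5)*(u^3 + 4*u^2 + u - 6) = (u - 5)*(u + 2)*(u^2 + 2*u - 3) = (u - 5)*(u - 1)*(u + 2)*(u + 3)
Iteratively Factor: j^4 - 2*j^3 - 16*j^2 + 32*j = (j - 4)*(j^3 + 2*j^2 - 8*j) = (j - 4)*(j + 4)*(j^2 - 2*j) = j*(j - 4)*(j + 4)*(j - 2)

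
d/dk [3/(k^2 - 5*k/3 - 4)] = 9*(5 - 6*k)/(-3*k^2 + 5*k + 12)^2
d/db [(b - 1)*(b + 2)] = 2*b + 1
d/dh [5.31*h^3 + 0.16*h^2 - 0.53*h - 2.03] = 15.93*h^2 + 0.32*h - 0.53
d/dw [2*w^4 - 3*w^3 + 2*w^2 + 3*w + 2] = 8*w^3 - 9*w^2 + 4*w + 3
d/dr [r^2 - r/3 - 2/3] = 2*r - 1/3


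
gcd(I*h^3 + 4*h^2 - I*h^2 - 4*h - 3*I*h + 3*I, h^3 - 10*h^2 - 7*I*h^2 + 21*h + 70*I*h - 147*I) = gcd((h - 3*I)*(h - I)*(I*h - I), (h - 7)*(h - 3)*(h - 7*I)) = 1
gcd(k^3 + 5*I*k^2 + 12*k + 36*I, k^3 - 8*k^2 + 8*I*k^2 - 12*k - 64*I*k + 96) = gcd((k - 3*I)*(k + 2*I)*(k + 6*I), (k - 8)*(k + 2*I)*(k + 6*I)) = k^2 + 8*I*k - 12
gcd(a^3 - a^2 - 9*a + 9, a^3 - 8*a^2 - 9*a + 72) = a^2 - 9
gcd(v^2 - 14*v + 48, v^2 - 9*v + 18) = v - 6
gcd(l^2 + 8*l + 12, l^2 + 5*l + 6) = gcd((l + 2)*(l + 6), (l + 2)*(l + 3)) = l + 2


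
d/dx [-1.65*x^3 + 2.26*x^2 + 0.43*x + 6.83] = -4.95*x^2 + 4.52*x + 0.43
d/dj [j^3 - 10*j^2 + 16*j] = 3*j^2 - 20*j + 16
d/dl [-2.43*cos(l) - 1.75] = 2.43*sin(l)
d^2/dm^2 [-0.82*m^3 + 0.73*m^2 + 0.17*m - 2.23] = 1.46 - 4.92*m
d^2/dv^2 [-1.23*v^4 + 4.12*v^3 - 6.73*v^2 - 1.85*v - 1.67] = -14.76*v^2 + 24.72*v - 13.46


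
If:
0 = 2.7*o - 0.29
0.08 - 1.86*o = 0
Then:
No Solution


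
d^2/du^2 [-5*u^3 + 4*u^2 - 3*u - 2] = 8 - 30*u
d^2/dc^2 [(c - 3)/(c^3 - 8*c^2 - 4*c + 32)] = 2*((c - 3)*(-3*c^2 + 16*c + 4)^2 + (-3*c^2 + 16*c - (c - 3)*(3*c - 8) + 4)*(c^3 - 8*c^2 - 4*c + 32))/(c^3 - 8*c^2 - 4*c + 32)^3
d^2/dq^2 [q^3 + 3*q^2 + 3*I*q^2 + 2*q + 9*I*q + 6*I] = 6*q + 6 + 6*I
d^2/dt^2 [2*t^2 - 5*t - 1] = 4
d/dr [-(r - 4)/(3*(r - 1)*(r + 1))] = (r^2 - 8*r + 1)/(3*(r^4 - 2*r^2 + 1))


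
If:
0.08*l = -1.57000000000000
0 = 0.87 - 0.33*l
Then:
No Solution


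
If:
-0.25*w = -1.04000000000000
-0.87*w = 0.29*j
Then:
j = -12.48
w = 4.16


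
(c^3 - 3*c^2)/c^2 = c - 3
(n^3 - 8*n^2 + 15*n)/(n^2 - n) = (n^2 - 8*n + 15)/(n - 1)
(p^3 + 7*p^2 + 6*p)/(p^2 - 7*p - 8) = p*(p + 6)/(p - 8)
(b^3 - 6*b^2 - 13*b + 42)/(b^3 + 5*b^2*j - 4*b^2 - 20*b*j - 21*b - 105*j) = (b - 2)/(b + 5*j)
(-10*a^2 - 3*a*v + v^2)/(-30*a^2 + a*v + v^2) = (2*a + v)/(6*a + v)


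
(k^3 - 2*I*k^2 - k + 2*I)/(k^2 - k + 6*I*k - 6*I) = (k^2 + k*(1 - 2*I) - 2*I)/(k + 6*I)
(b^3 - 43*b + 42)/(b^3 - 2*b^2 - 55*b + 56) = (b - 6)/(b - 8)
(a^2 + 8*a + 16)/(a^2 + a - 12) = (a + 4)/(a - 3)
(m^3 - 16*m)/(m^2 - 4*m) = m + 4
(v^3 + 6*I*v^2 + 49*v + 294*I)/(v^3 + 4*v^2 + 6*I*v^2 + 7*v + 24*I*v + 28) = (v^2 - I*v + 42)/(v^2 + v*(4 - I) - 4*I)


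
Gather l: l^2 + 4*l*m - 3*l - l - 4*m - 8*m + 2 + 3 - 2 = l^2 + l*(4*m - 4) - 12*m + 3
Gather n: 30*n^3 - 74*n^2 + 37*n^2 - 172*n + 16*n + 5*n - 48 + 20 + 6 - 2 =30*n^3 - 37*n^2 - 151*n - 24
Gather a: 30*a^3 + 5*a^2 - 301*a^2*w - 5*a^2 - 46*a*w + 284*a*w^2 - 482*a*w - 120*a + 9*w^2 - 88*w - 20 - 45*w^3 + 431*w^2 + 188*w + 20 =30*a^3 - 301*a^2*w + a*(284*w^2 - 528*w - 120) - 45*w^3 + 440*w^2 + 100*w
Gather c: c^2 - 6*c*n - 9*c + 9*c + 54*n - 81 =c^2 - 6*c*n + 54*n - 81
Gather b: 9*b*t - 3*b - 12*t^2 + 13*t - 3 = b*(9*t - 3) - 12*t^2 + 13*t - 3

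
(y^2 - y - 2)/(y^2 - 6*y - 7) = (y - 2)/(y - 7)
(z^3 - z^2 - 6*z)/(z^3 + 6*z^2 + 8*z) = (z - 3)/(z + 4)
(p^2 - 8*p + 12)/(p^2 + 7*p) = (p^2 - 8*p + 12)/(p*(p + 7))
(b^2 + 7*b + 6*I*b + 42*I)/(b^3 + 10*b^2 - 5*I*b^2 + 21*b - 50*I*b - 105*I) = (b + 6*I)/(b^2 + b*(3 - 5*I) - 15*I)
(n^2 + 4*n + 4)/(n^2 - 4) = (n + 2)/(n - 2)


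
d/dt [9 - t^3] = -3*t^2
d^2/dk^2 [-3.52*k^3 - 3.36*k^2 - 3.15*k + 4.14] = -21.12*k - 6.72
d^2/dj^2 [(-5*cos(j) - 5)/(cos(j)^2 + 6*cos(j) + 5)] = 5*(cos(j)^2 - 5*cos(j) - 2)/(cos(j) + 5)^3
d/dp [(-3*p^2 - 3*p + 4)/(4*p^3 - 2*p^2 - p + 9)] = (12*p^4 + 24*p^3 - 51*p^2 - 38*p - 23)/(16*p^6 - 16*p^5 - 4*p^4 + 76*p^3 - 35*p^2 - 18*p + 81)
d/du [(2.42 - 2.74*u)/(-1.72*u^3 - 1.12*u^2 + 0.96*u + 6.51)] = (-9.4256*u^3 + 9.4184*u^2 + 5.4208*u - 20.1606)/(2.9584*u^6 + 3.8528*u^5 - 2.048*u^4 - 24.5448*u^3 - 13.6608*u^2 + 12.4992*u + 42.3801)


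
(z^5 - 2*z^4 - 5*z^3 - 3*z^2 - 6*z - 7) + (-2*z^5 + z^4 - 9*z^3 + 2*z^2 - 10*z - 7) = -z^5 - z^4 - 14*z^3 - z^2 - 16*z - 14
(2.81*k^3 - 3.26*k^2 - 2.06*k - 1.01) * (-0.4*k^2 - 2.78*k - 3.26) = -1.124*k^5 - 6.5078*k^4 + 0.7262*k^3 + 16.7584*k^2 + 9.5234*k + 3.2926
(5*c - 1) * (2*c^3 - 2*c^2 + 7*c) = 10*c^4 - 12*c^3 + 37*c^2 - 7*c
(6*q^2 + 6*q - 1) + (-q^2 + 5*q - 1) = 5*q^2 + 11*q - 2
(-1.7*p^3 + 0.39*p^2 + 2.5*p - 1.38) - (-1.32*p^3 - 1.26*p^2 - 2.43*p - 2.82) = -0.38*p^3 + 1.65*p^2 + 4.93*p + 1.44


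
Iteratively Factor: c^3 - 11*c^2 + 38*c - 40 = (c - 5)*(c^2 - 6*c + 8) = (c - 5)*(c - 4)*(c - 2)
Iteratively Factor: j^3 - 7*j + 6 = (j - 1)*(j^2 + j - 6) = (j - 1)*(j + 3)*(j - 2)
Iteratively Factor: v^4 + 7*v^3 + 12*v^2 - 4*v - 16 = (v + 4)*(v^3 + 3*v^2 - 4) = (v - 1)*(v + 4)*(v^2 + 4*v + 4) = (v - 1)*(v + 2)*(v + 4)*(v + 2)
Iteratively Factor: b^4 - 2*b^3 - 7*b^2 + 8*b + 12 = (b - 3)*(b^3 + b^2 - 4*b - 4) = (b - 3)*(b + 2)*(b^2 - b - 2) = (b - 3)*(b + 1)*(b + 2)*(b - 2)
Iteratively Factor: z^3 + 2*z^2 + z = (z + 1)*(z^2 + z) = z*(z + 1)*(z + 1)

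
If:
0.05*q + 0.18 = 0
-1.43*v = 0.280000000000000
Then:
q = -3.60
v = -0.20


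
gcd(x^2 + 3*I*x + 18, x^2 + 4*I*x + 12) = x + 6*I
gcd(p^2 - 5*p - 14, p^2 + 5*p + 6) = p + 2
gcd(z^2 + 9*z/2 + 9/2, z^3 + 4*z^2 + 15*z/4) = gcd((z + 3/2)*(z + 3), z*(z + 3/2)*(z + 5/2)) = z + 3/2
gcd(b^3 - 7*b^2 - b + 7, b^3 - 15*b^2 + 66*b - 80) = 1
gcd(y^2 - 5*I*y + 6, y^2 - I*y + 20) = 1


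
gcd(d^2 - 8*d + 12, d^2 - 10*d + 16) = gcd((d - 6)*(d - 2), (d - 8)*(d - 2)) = d - 2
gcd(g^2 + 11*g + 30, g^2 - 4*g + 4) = 1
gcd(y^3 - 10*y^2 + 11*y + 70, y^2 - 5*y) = y - 5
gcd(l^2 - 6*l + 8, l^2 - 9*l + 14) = l - 2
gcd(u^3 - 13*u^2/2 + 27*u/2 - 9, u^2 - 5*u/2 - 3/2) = u - 3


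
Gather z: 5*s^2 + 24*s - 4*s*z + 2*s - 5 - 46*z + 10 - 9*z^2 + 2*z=5*s^2 + 26*s - 9*z^2 + z*(-4*s - 44) + 5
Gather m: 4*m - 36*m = -32*m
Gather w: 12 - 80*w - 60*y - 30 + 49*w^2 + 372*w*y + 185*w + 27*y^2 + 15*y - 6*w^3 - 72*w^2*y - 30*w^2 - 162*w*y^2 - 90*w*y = -6*w^3 + w^2*(19 - 72*y) + w*(-162*y^2 + 282*y + 105) + 27*y^2 - 45*y - 18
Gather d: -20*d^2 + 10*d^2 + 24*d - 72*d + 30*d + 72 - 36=-10*d^2 - 18*d + 36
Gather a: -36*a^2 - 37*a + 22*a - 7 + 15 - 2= -36*a^2 - 15*a + 6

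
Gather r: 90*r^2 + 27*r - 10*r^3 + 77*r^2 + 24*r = -10*r^3 + 167*r^2 + 51*r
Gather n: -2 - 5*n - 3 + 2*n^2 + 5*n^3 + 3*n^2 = 5*n^3 + 5*n^2 - 5*n - 5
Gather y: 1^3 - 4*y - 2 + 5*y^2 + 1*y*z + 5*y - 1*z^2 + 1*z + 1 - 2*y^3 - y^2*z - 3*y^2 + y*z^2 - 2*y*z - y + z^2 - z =-2*y^3 + y^2*(2 - z) + y*(z^2 - z)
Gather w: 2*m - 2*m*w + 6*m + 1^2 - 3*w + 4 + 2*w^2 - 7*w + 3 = 8*m + 2*w^2 + w*(-2*m - 10) + 8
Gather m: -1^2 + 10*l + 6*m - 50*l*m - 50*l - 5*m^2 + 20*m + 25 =-40*l - 5*m^2 + m*(26 - 50*l) + 24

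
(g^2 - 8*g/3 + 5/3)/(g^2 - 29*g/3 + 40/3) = (g - 1)/(g - 8)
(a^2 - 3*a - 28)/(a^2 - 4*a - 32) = (a - 7)/(a - 8)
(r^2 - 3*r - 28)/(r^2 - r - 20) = (r - 7)/(r - 5)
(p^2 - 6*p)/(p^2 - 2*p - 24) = p/(p + 4)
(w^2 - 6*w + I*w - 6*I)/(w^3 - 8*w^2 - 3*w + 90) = (w + I)/(w^2 - 2*w - 15)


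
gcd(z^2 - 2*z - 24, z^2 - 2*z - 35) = 1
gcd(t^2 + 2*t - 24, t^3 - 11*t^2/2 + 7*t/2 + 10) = t - 4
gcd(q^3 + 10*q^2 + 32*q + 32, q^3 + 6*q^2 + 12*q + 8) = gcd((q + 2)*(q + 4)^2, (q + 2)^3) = q + 2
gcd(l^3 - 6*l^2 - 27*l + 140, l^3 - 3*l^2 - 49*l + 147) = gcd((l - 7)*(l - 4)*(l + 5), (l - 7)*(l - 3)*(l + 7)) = l - 7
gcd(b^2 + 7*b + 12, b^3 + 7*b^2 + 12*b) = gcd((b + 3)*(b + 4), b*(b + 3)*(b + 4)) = b^2 + 7*b + 12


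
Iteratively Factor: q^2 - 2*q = (q)*(q - 2)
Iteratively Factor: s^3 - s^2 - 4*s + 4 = (s - 1)*(s^2 - 4) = (s - 2)*(s - 1)*(s + 2)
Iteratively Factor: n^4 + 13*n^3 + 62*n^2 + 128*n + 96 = (n + 2)*(n^3 + 11*n^2 + 40*n + 48) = (n + 2)*(n + 3)*(n^2 + 8*n + 16) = (n + 2)*(n + 3)*(n + 4)*(n + 4)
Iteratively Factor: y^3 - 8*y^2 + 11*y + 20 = (y + 1)*(y^2 - 9*y + 20) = (y - 4)*(y + 1)*(y - 5)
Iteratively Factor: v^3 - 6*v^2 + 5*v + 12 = (v - 4)*(v^2 - 2*v - 3) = (v - 4)*(v - 3)*(v + 1)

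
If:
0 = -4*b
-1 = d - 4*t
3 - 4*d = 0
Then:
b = 0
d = 3/4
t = 7/16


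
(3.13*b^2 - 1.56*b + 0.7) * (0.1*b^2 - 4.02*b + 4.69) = 0.313*b^4 - 12.7386*b^3 + 21.0209*b^2 - 10.1304*b + 3.283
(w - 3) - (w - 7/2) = 1/2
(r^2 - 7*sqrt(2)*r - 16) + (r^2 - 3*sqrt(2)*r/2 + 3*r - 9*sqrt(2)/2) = 2*r^2 - 17*sqrt(2)*r/2 + 3*r - 16 - 9*sqrt(2)/2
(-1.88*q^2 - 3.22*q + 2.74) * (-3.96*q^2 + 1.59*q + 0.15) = 7.4448*q^4 + 9.762*q^3 - 16.2522*q^2 + 3.8736*q + 0.411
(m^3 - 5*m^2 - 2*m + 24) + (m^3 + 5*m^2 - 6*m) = 2*m^3 - 8*m + 24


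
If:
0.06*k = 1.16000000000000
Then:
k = 19.33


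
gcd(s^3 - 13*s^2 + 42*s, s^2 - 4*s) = s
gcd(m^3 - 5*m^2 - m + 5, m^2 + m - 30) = m - 5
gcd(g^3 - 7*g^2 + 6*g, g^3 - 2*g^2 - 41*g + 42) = g - 1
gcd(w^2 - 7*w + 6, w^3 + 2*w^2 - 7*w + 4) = w - 1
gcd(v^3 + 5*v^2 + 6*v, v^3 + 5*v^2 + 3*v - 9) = v + 3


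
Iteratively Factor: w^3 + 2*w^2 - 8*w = (w)*(w^2 + 2*w - 8) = w*(w - 2)*(w + 4)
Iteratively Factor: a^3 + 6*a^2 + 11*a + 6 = (a + 1)*(a^2 + 5*a + 6) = (a + 1)*(a + 2)*(a + 3)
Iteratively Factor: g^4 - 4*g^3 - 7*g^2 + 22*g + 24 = (g + 1)*(g^3 - 5*g^2 - 2*g + 24) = (g - 3)*(g + 1)*(g^2 - 2*g - 8) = (g - 4)*(g - 3)*(g + 1)*(g + 2)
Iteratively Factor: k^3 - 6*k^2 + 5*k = (k)*(k^2 - 6*k + 5) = k*(k - 1)*(k - 5)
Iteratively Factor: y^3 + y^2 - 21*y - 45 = (y + 3)*(y^2 - 2*y - 15) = (y + 3)^2*(y - 5)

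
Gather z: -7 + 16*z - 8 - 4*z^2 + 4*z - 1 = -4*z^2 + 20*z - 16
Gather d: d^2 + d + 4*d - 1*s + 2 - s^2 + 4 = d^2 + 5*d - s^2 - s + 6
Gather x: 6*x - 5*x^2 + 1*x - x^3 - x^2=-x^3 - 6*x^2 + 7*x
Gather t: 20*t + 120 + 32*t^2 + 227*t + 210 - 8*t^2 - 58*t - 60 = 24*t^2 + 189*t + 270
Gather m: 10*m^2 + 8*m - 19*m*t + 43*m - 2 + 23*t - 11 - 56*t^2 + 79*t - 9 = 10*m^2 + m*(51 - 19*t) - 56*t^2 + 102*t - 22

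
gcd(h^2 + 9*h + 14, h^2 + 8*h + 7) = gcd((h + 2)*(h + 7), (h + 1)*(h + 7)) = h + 7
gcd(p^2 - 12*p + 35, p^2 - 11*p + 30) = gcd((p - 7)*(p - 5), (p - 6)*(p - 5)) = p - 5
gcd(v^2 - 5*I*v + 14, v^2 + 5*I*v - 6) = v + 2*I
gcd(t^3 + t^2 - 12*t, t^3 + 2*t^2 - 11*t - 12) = t^2 + t - 12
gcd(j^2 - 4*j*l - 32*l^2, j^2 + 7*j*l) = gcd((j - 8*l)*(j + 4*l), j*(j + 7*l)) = 1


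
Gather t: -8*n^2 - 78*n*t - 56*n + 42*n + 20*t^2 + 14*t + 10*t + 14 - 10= -8*n^2 - 14*n + 20*t^2 + t*(24 - 78*n) + 4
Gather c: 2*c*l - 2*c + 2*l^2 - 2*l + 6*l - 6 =c*(2*l - 2) + 2*l^2 + 4*l - 6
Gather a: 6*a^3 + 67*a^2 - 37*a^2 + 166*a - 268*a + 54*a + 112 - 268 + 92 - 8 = 6*a^3 + 30*a^2 - 48*a - 72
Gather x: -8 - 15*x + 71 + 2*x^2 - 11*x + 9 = 2*x^2 - 26*x + 72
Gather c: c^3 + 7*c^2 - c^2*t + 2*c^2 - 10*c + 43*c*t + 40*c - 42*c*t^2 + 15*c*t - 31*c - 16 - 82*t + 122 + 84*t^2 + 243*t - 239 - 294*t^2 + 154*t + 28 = c^3 + c^2*(9 - t) + c*(-42*t^2 + 58*t - 1) - 210*t^2 + 315*t - 105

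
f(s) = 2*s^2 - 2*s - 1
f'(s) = 4*s - 2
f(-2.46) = 16.02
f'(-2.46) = -11.84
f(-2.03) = 11.30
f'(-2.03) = -10.12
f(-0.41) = 0.16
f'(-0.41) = -3.64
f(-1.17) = 4.08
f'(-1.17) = -6.68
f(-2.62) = 17.97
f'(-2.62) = -12.48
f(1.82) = 1.98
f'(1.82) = 5.28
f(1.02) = -0.96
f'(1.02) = 2.08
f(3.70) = 18.98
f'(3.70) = 12.80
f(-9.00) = 179.00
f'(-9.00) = -38.00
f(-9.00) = 179.00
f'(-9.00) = -38.00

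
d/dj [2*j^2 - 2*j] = 4*j - 2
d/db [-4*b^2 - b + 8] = -8*b - 1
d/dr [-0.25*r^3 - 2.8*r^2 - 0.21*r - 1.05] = -0.75*r^2 - 5.6*r - 0.21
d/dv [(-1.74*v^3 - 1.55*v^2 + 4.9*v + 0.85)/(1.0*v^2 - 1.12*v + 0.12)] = (-1.74*v^4 + 3.8976*v^3 - 3.7904*v^2 - 2.072*v + 1.54)/(1.0*v^4 - 2.24*v^3 + 1.4944*v^2 - 0.2688*v + 0.0144)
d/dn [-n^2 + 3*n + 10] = 3 - 2*n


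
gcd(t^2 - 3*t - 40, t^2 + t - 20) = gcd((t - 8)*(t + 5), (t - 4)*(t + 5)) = t + 5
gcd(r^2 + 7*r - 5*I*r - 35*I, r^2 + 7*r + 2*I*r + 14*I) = r + 7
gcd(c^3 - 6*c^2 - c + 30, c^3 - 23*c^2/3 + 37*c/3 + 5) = c^2 - 8*c + 15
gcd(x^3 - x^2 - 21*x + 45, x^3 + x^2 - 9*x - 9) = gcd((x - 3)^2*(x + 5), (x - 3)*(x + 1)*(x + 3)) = x - 3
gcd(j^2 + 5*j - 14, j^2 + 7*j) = j + 7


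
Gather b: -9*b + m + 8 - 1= -9*b + m + 7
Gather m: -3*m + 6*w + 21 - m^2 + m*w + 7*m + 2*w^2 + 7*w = -m^2 + m*(w + 4) + 2*w^2 + 13*w + 21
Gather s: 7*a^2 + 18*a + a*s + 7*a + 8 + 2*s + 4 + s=7*a^2 + 25*a + s*(a + 3) + 12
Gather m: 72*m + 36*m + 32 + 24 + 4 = 108*m + 60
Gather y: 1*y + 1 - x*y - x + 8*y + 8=-x + y*(9 - x) + 9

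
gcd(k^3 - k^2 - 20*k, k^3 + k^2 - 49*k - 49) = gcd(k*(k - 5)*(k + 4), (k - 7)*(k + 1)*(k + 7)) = 1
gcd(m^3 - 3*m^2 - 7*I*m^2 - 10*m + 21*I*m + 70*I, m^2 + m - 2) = m + 2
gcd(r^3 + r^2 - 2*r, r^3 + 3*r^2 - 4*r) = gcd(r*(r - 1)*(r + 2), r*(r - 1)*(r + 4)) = r^2 - r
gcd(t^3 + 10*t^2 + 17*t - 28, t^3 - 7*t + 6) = t - 1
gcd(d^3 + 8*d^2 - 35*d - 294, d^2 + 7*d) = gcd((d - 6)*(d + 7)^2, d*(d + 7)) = d + 7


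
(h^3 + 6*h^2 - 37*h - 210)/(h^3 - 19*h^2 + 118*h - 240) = (h^2 + 12*h + 35)/(h^2 - 13*h + 40)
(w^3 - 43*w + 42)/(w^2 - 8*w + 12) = (w^2 + 6*w - 7)/(w - 2)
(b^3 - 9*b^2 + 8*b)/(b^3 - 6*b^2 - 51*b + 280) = b*(b - 1)/(b^2 + 2*b - 35)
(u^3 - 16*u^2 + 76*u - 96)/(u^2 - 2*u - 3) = (-u^3 + 16*u^2 - 76*u + 96)/(-u^2 + 2*u + 3)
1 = 1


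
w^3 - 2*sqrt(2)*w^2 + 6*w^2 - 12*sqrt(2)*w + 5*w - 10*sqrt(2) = (w + 1)*(w + 5)*(w - 2*sqrt(2))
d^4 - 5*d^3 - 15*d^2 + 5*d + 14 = (d - 7)*(d - 1)*(d + 1)*(d + 2)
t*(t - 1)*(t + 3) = t^3 + 2*t^2 - 3*t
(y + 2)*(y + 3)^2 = y^3 + 8*y^2 + 21*y + 18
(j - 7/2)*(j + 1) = j^2 - 5*j/2 - 7/2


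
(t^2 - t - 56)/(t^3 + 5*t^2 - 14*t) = (t - 8)/(t*(t - 2))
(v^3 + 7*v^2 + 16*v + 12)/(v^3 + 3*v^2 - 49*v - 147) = (v^2 + 4*v + 4)/(v^2 - 49)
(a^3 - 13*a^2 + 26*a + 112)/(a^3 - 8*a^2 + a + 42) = (a - 8)/(a - 3)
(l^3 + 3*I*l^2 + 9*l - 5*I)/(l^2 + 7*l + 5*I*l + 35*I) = (l^2 - 2*I*l - 1)/(l + 7)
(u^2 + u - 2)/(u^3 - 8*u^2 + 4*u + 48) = (u - 1)/(u^2 - 10*u + 24)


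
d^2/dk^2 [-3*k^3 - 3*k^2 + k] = -18*k - 6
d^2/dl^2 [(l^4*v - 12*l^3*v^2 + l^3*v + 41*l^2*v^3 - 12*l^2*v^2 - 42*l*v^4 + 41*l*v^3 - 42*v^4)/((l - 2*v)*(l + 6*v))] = 2*v*(l^3 + 18*l^2*v + 108*l*v^2 - 486*v^3 + 117*v^2)/(l^3 + 18*l^2*v + 108*l*v^2 + 216*v^3)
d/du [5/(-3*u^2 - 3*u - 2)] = 15*(2*u + 1)/(3*u^2 + 3*u + 2)^2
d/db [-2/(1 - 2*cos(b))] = 4*sin(b)/(2*cos(b) - 1)^2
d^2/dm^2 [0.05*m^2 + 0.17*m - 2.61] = 0.100000000000000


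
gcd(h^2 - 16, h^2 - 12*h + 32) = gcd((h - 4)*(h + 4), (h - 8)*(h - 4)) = h - 4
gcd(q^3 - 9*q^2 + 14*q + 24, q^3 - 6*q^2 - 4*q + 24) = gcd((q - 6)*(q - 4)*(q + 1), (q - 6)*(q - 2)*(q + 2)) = q - 6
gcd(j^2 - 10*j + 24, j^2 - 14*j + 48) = j - 6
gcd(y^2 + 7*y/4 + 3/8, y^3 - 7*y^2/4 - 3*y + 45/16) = y + 3/2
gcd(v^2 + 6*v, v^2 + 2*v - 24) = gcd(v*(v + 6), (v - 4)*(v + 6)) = v + 6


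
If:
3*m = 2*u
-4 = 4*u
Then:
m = -2/3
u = -1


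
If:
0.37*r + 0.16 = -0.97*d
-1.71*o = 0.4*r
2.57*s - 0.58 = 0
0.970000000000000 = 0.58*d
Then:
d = 1.67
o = 1.13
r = -4.82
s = 0.23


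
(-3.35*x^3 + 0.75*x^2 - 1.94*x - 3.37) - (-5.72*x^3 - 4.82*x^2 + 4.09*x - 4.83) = 2.37*x^3 + 5.57*x^2 - 6.03*x + 1.46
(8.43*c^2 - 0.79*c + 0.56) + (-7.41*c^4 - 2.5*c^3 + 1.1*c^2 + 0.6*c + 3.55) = -7.41*c^4 - 2.5*c^3 + 9.53*c^2 - 0.19*c + 4.11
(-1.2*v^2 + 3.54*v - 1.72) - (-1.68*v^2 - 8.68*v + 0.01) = 0.48*v^2 + 12.22*v - 1.73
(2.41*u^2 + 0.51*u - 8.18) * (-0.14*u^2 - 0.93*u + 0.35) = -0.3374*u^4 - 2.3127*u^3 + 1.5144*u^2 + 7.7859*u - 2.863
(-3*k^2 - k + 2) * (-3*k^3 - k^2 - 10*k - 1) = 9*k^5 + 6*k^4 + 25*k^3 + 11*k^2 - 19*k - 2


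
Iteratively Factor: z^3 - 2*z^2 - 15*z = (z - 5)*(z^2 + 3*z) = (z - 5)*(z + 3)*(z)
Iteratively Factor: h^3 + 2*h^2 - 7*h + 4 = (h - 1)*(h^2 + 3*h - 4) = (h - 1)^2*(h + 4)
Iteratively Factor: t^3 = (t)*(t^2) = t^2*(t)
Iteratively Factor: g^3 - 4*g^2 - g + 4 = (g - 1)*(g^2 - 3*g - 4) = (g - 4)*(g - 1)*(g + 1)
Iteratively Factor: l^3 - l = (l + 1)*(l^2 - l) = (l - 1)*(l + 1)*(l)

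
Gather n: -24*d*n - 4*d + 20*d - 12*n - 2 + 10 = 16*d + n*(-24*d - 12) + 8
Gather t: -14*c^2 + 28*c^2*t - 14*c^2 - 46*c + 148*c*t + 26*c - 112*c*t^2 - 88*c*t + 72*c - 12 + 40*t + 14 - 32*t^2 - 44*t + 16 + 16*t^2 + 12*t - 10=-28*c^2 + 52*c + t^2*(-112*c - 16) + t*(28*c^2 + 60*c + 8) + 8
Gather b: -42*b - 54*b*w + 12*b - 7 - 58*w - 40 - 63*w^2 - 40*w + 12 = b*(-54*w - 30) - 63*w^2 - 98*w - 35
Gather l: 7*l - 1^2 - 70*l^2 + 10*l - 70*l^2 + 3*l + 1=-140*l^2 + 20*l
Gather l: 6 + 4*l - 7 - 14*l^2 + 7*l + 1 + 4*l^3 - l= 4*l^3 - 14*l^2 + 10*l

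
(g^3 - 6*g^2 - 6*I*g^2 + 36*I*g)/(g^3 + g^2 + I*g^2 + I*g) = (g^2 - 6*g - 6*I*g + 36*I)/(g^2 + g + I*g + I)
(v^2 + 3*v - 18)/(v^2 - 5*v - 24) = (-v^2 - 3*v + 18)/(-v^2 + 5*v + 24)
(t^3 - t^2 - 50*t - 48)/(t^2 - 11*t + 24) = (t^2 + 7*t + 6)/(t - 3)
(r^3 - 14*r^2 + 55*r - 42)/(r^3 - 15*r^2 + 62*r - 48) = (r - 7)/(r - 8)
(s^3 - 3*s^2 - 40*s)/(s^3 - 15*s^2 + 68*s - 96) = s*(s + 5)/(s^2 - 7*s + 12)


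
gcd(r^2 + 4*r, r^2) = r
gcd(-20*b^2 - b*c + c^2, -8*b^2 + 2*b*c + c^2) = 4*b + c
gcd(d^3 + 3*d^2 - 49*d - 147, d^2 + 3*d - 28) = d + 7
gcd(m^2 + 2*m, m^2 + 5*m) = m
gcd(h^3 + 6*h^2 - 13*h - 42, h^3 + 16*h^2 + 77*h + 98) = h^2 + 9*h + 14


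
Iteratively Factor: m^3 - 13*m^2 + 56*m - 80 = (m - 4)*(m^2 - 9*m + 20) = (m - 5)*(m - 4)*(m - 4)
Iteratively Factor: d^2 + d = (d + 1)*(d)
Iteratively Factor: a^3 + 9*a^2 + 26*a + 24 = (a + 3)*(a^2 + 6*a + 8) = (a + 3)*(a + 4)*(a + 2)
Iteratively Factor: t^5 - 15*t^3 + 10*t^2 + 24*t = (t + 1)*(t^4 - t^3 - 14*t^2 + 24*t) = (t + 1)*(t + 4)*(t^3 - 5*t^2 + 6*t) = (t - 2)*(t + 1)*(t + 4)*(t^2 - 3*t) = (t - 3)*(t - 2)*(t + 1)*(t + 4)*(t)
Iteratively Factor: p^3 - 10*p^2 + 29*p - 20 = (p - 4)*(p^2 - 6*p + 5) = (p - 5)*(p - 4)*(p - 1)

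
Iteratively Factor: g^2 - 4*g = (g - 4)*(g)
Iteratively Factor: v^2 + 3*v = (v + 3)*(v)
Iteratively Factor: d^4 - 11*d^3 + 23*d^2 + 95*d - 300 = (d - 5)*(d^3 - 6*d^2 - 7*d + 60) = (d - 5)*(d - 4)*(d^2 - 2*d - 15) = (d - 5)^2*(d - 4)*(d + 3)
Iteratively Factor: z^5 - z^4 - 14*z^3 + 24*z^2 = (z - 3)*(z^4 + 2*z^3 - 8*z^2) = (z - 3)*(z - 2)*(z^3 + 4*z^2) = z*(z - 3)*(z - 2)*(z^2 + 4*z) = z^2*(z - 3)*(z - 2)*(z + 4)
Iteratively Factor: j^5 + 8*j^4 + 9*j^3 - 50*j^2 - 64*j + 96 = (j - 2)*(j^4 + 10*j^3 + 29*j^2 + 8*j - 48) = (j - 2)*(j - 1)*(j^3 + 11*j^2 + 40*j + 48) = (j - 2)*(j - 1)*(j + 3)*(j^2 + 8*j + 16) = (j - 2)*(j - 1)*(j + 3)*(j + 4)*(j + 4)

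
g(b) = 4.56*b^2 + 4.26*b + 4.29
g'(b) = 9.12*b + 4.26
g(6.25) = 209.04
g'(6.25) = 61.26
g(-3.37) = 41.72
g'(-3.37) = -26.47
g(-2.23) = 17.47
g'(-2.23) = -16.08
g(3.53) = 76.15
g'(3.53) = 36.45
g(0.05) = 4.51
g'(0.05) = 4.72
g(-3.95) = 58.61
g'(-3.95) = -31.76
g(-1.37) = 7.01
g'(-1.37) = -8.23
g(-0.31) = 3.41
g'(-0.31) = 1.43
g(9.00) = 411.99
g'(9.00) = 86.34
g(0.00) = 4.29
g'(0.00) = 4.26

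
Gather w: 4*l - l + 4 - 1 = 3*l + 3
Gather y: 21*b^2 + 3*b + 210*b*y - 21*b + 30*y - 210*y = 21*b^2 - 18*b + y*(210*b - 180)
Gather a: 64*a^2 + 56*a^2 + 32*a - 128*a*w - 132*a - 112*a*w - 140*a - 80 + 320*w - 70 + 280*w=120*a^2 + a*(-240*w - 240) + 600*w - 150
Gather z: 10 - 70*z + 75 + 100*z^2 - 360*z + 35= 100*z^2 - 430*z + 120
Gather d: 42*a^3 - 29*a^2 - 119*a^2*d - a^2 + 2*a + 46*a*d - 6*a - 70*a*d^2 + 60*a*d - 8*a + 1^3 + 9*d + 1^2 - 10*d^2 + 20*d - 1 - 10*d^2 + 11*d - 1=42*a^3 - 30*a^2 - 12*a + d^2*(-70*a - 20) + d*(-119*a^2 + 106*a + 40)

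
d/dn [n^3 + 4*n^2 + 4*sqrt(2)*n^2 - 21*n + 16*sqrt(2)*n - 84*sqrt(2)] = 3*n^2 + 8*n + 8*sqrt(2)*n - 21 + 16*sqrt(2)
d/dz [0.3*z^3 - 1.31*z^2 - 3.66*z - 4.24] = 0.9*z^2 - 2.62*z - 3.66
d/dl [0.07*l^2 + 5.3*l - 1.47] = 0.14*l + 5.3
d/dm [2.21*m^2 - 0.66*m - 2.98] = 4.42*m - 0.66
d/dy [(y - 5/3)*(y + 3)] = 2*y + 4/3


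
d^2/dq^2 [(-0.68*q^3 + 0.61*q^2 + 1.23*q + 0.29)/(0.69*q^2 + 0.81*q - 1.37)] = (-4.44089209850063e-16*q^5 - 6.66133814775094e-16*q^4 - 1.688556*q^3 + 8.815788*q^2 + 0.291047999999998*q + 5.948492)/(0.328509*q^6 + 1.156923*q^5 - 0.598644*q^4 - 4.062717*q^3 + 1.188612*q^2 + 4.560867*q - 2.571353)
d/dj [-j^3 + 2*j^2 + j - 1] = -3*j^2 + 4*j + 1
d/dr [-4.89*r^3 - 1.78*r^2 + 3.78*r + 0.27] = -14.67*r^2 - 3.56*r + 3.78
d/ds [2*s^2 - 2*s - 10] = 4*s - 2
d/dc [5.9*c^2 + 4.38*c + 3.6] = 11.8*c + 4.38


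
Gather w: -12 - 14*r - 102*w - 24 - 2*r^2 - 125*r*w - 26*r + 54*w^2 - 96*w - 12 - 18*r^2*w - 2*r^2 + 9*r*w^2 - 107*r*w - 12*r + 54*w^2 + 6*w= -4*r^2 - 52*r + w^2*(9*r + 108) + w*(-18*r^2 - 232*r - 192) - 48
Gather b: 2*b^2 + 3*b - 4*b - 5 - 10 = 2*b^2 - b - 15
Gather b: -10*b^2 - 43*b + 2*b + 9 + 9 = -10*b^2 - 41*b + 18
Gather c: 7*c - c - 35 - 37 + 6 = 6*c - 66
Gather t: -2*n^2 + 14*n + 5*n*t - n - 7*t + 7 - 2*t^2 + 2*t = -2*n^2 + 13*n - 2*t^2 + t*(5*n - 5) + 7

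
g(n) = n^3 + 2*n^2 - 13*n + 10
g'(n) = 3*n^2 + 4*n - 13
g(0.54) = 3.72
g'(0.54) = -9.97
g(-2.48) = 39.29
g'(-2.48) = -4.47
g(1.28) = -1.27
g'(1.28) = -2.96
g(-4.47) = 18.76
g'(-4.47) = 29.06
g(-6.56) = -100.95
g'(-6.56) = 89.86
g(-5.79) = -41.79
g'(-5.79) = 64.41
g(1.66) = -1.49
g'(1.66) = 1.91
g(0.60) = 3.14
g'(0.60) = -9.52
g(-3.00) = 40.00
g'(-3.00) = 2.00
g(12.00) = 1870.00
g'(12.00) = 467.00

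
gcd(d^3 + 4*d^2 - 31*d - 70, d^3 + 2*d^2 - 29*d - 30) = d - 5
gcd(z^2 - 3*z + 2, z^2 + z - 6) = z - 2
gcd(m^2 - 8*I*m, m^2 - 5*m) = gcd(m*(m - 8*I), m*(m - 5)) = m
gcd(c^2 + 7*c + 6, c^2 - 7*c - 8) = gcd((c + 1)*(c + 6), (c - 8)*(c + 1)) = c + 1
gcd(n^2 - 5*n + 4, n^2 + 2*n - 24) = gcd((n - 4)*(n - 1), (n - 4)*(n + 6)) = n - 4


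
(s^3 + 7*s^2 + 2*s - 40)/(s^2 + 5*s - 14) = (s^2 + 9*s + 20)/(s + 7)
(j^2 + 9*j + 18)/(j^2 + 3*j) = (j + 6)/j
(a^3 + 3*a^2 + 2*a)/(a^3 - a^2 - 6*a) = (a + 1)/(a - 3)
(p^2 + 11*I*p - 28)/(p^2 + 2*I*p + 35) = (p + 4*I)/(p - 5*I)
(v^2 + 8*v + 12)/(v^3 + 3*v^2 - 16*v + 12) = (v + 2)/(v^2 - 3*v + 2)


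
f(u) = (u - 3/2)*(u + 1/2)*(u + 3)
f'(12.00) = 476.25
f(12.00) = 1968.75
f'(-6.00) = 80.25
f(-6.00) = -123.75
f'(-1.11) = -4.49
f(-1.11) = 3.01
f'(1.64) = 10.88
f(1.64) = 1.39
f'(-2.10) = 1.08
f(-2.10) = 5.18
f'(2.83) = 31.60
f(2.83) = 25.82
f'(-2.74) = 7.81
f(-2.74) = 2.47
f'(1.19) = 5.26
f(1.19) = -2.20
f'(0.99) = 3.15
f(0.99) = -3.03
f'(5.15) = 96.42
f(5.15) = 168.07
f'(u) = (u - 3/2)*(u + 1/2) + (u - 3/2)*(u + 3) + (u + 1/2)*(u + 3) = 3*u^2 + 4*u - 15/4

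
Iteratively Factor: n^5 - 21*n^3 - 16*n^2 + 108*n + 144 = (n - 3)*(n^4 + 3*n^3 - 12*n^2 - 52*n - 48) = (n - 4)*(n - 3)*(n^3 + 7*n^2 + 16*n + 12) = (n - 4)*(n - 3)*(n + 3)*(n^2 + 4*n + 4) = (n - 4)*(n - 3)*(n + 2)*(n + 3)*(n + 2)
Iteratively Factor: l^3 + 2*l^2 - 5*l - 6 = (l - 2)*(l^2 + 4*l + 3) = (l - 2)*(l + 1)*(l + 3)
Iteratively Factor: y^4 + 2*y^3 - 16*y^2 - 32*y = (y + 2)*(y^3 - 16*y) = (y - 4)*(y + 2)*(y^2 + 4*y) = y*(y - 4)*(y + 2)*(y + 4)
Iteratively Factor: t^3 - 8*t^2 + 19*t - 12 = (t - 3)*(t^2 - 5*t + 4) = (t - 3)*(t - 1)*(t - 4)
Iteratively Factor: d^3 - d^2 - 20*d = (d + 4)*(d^2 - 5*d) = d*(d + 4)*(d - 5)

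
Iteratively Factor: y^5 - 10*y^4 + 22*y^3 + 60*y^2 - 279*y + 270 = (y - 3)*(y^4 - 7*y^3 + y^2 + 63*y - 90) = (y - 5)*(y - 3)*(y^3 - 2*y^2 - 9*y + 18) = (y - 5)*(y - 3)*(y - 2)*(y^2 - 9) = (y - 5)*(y - 3)^2*(y - 2)*(y + 3)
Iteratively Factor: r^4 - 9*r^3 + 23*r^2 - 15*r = (r)*(r^3 - 9*r^2 + 23*r - 15) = r*(r - 1)*(r^2 - 8*r + 15) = r*(r - 5)*(r - 1)*(r - 3)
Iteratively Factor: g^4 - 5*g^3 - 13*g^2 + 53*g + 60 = (g + 3)*(g^3 - 8*g^2 + 11*g + 20) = (g - 5)*(g + 3)*(g^2 - 3*g - 4) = (g - 5)*(g + 1)*(g + 3)*(g - 4)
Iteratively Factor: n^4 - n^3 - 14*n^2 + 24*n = (n - 3)*(n^3 + 2*n^2 - 8*n) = (n - 3)*(n - 2)*(n^2 + 4*n) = n*(n - 3)*(n - 2)*(n + 4)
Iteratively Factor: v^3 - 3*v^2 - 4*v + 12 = (v - 3)*(v^2 - 4) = (v - 3)*(v + 2)*(v - 2)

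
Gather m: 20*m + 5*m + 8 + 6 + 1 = 25*m + 15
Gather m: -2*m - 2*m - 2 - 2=-4*m - 4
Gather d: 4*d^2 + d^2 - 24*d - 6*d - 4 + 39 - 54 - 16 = 5*d^2 - 30*d - 35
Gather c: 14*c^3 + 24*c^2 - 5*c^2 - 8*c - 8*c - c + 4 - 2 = 14*c^3 + 19*c^2 - 17*c + 2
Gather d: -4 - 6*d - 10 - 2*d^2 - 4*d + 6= -2*d^2 - 10*d - 8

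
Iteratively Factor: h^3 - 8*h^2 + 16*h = (h - 4)*(h^2 - 4*h) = (h - 4)^2*(h)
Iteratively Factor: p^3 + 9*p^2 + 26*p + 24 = (p + 3)*(p^2 + 6*p + 8) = (p + 2)*(p + 3)*(p + 4)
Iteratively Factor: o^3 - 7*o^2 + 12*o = (o - 3)*(o^2 - 4*o) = (o - 4)*(o - 3)*(o)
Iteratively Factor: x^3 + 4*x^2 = (x)*(x^2 + 4*x) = x*(x + 4)*(x)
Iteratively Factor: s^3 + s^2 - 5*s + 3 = (s - 1)*(s^2 + 2*s - 3) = (s - 1)*(s + 3)*(s - 1)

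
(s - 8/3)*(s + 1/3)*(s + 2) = s^3 - s^2/3 - 50*s/9 - 16/9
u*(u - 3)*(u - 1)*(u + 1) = u^4 - 3*u^3 - u^2 + 3*u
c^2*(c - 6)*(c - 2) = c^4 - 8*c^3 + 12*c^2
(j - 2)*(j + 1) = j^2 - j - 2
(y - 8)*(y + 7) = y^2 - y - 56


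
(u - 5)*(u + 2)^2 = u^3 - u^2 - 16*u - 20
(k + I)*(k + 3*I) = k^2 + 4*I*k - 3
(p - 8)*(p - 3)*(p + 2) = p^3 - 9*p^2 + 2*p + 48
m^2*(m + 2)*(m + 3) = m^4 + 5*m^3 + 6*m^2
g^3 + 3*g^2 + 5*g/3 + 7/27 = (g + 1/3)^2*(g + 7/3)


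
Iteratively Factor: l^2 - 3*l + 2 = (l - 2)*(l - 1)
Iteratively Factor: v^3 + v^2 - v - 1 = (v - 1)*(v^2 + 2*v + 1) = (v - 1)*(v + 1)*(v + 1)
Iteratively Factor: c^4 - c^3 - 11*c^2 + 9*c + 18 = (c + 3)*(c^3 - 4*c^2 + c + 6) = (c - 2)*(c + 3)*(c^2 - 2*c - 3) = (c - 3)*(c - 2)*(c + 3)*(c + 1)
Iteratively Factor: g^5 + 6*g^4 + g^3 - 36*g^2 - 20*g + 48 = (g - 2)*(g^4 + 8*g^3 + 17*g^2 - 2*g - 24) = (g - 2)*(g + 4)*(g^3 + 4*g^2 + g - 6) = (g - 2)*(g + 2)*(g + 4)*(g^2 + 2*g - 3) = (g - 2)*(g + 2)*(g + 3)*(g + 4)*(g - 1)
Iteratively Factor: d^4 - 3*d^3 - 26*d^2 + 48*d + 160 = (d + 4)*(d^3 - 7*d^2 + 2*d + 40) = (d + 2)*(d + 4)*(d^2 - 9*d + 20) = (d - 4)*(d + 2)*(d + 4)*(d - 5)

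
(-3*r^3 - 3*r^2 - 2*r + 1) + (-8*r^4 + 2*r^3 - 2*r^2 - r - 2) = -8*r^4 - r^3 - 5*r^2 - 3*r - 1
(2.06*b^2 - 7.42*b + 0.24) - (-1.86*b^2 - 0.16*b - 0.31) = 3.92*b^2 - 7.26*b + 0.55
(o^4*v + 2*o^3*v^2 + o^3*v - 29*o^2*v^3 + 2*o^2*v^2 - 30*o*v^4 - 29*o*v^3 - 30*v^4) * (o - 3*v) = o^5*v - o^4*v^2 + o^4*v - 35*o^3*v^3 - o^3*v^2 + 57*o^2*v^4 - 35*o^2*v^3 + 90*o*v^5 + 57*o*v^4 + 90*v^5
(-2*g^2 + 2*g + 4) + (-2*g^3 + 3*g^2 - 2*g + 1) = -2*g^3 + g^2 + 5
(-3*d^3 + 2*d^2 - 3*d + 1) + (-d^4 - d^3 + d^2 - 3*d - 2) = -d^4 - 4*d^3 + 3*d^2 - 6*d - 1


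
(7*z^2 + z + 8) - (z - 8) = 7*z^2 + 16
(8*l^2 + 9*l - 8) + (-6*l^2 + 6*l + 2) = 2*l^2 + 15*l - 6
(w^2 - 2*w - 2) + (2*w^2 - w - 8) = 3*w^2 - 3*w - 10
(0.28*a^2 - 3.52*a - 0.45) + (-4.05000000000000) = 0.28*a^2 - 3.52*a - 4.5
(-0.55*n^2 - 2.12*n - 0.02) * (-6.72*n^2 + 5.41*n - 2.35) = 3.696*n^4 + 11.2709*n^3 - 10.0423*n^2 + 4.8738*n + 0.047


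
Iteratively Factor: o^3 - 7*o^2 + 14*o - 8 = (o - 2)*(o^2 - 5*o + 4) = (o - 4)*(o - 2)*(o - 1)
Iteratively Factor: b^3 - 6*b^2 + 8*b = (b)*(b^2 - 6*b + 8) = b*(b - 2)*(b - 4)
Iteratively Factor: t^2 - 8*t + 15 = (t - 3)*(t - 5)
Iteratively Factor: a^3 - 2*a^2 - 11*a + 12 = (a + 3)*(a^2 - 5*a + 4) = (a - 4)*(a + 3)*(a - 1)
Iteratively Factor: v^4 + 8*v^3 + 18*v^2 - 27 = (v + 3)*(v^3 + 5*v^2 + 3*v - 9) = (v + 3)^2*(v^2 + 2*v - 3) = (v - 1)*(v + 3)^2*(v + 3)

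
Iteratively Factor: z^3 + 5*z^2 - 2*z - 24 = (z + 3)*(z^2 + 2*z - 8) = (z - 2)*(z + 3)*(z + 4)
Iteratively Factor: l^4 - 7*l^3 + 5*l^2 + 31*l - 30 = (l - 5)*(l^3 - 2*l^2 - 5*l + 6) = (l - 5)*(l - 1)*(l^2 - l - 6) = (l - 5)*(l - 1)*(l + 2)*(l - 3)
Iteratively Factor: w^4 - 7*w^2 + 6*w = (w + 3)*(w^3 - 3*w^2 + 2*w) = (w - 1)*(w + 3)*(w^2 - 2*w) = w*(w - 1)*(w + 3)*(w - 2)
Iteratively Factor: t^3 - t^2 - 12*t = (t)*(t^2 - t - 12) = t*(t - 4)*(t + 3)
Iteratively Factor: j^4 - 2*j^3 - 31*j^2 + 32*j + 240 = (j - 5)*(j^3 + 3*j^2 - 16*j - 48) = (j - 5)*(j - 4)*(j^2 + 7*j + 12) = (j - 5)*(j - 4)*(j + 3)*(j + 4)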